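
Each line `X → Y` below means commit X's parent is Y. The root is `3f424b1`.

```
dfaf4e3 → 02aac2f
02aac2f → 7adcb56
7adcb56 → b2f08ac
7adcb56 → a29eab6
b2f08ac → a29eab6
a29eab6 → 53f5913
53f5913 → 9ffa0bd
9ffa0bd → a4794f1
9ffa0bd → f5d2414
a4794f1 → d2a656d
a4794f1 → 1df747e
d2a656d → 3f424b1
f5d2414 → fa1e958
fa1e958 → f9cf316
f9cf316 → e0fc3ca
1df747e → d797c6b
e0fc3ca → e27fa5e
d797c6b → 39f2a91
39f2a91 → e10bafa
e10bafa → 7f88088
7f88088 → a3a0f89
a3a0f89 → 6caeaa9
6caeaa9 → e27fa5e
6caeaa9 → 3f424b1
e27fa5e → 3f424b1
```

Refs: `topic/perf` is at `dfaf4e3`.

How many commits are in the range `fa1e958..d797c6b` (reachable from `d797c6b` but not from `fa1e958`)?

6

Reachable from d797c6b: {39f2a91, 3f424b1, 6caeaa9, 7f88088, a3a0f89, d797c6b, e10bafa, e27fa5e}.
Reachable from fa1e958: {3f424b1, e0fc3ca, e27fa5e, f9cf316, fa1e958}.
In d797c6b's history but not fa1e958's: {39f2a91, 6caeaa9, 7f88088, a3a0f89, d797c6b, e10bafa} — 6 commits.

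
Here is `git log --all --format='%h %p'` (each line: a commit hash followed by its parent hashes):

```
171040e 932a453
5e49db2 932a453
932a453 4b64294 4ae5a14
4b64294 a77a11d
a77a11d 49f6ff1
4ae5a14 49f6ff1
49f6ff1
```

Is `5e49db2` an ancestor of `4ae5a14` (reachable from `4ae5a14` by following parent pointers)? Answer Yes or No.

No

Ancestors of 4ae5a14: {49f6ff1, 4ae5a14}.
5e49db2 is not in that set, so it is not an ancestor of 4ae5a14.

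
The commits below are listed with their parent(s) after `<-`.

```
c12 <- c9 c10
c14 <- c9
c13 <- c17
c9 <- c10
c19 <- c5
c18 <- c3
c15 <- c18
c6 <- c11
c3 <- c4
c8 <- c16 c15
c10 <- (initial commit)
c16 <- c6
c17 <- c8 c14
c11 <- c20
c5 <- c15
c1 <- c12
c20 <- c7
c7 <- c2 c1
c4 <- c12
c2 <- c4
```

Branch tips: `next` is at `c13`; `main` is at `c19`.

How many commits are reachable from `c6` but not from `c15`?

6

Reachable from c6: {c1, c10, c11, c12, c2, c20, c4, c6, c7, c9}.
Reachable from c15: {c10, c12, c15, c18, c3, c4, c9}.
In c6's history but not c15's: {c1, c11, c2, c20, c6, c7} — 6 commits.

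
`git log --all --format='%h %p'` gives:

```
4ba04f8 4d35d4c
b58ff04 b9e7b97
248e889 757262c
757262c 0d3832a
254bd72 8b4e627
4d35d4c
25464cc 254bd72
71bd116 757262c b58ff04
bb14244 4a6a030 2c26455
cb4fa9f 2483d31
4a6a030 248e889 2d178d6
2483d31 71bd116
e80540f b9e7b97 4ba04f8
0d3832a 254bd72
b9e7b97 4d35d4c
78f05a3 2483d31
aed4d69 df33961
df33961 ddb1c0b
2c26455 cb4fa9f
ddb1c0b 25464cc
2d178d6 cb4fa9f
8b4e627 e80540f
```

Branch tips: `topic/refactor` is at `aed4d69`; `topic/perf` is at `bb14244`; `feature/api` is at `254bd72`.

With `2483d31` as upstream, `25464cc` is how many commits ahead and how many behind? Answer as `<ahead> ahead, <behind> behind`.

Reachable from 25464cc: {25464cc, 254bd72, 4ba04f8, 4d35d4c, 8b4e627, b9e7b97, e80540f}.
Reachable from 2483d31: {0d3832a, 2483d31, 254bd72, 4ba04f8, 4d35d4c, 71bd116, 757262c, 8b4e627, b58ff04, b9e7b97, e80540f}.
Only in 25464cc's history (ahead): {25464cc} — 1.
Only in 2483d31's history (behind): {0d3832a, 2483d31, 71bd116, 757262c, b58ff04} — 5.

1 ahead, 5 behind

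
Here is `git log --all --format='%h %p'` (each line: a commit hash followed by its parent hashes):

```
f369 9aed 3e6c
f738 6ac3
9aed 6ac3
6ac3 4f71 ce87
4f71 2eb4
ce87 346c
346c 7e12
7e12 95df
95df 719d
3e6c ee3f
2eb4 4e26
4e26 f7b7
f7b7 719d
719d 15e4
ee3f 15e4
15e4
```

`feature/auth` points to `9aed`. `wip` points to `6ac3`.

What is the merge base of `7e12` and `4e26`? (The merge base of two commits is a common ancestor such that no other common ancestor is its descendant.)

Ancestors of 7e12: {15e4, 719d, 7e12, 95df}.
Ancestors of 4e26: {15e4, 4e26, 719d, f7b7}.
Common ancestors: {15e4, 719d}.
Among these, 719d is not an ancestor of any other common ancestor — it is the merge base.

719d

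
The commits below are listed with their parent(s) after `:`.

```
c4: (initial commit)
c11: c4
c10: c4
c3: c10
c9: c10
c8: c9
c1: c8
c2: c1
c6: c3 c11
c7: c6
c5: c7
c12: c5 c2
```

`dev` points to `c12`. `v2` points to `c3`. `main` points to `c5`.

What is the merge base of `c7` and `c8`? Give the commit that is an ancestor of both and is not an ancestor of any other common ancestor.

c10

Ancestors of c7: {c10, c11, c3, c4, c6, c7}.
Ancestors of c8: {c10, c4, c8, c9}.
Common ancestors: {c10, c4}.
Among these, c10 is not an ancestor of any other common ancestor — it is the merge base.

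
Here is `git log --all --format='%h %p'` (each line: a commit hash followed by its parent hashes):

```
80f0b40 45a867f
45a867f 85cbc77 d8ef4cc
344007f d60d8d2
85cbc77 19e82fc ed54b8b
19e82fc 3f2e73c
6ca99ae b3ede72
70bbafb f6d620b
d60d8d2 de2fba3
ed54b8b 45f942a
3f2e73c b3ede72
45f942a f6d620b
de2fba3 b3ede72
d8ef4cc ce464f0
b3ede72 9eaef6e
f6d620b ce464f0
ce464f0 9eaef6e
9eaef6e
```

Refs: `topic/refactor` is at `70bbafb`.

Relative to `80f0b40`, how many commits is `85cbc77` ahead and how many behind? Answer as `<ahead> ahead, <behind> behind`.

0 ahead, 3 behind

Reachable from 85cbc77: {19e82fc, 3f2e73c, 45f942a, 85cbc77, 9eaef6e, b3ede72, ce464f0, ed54b8b, f6d620b}.
Reachable from 80f0b40: {19e82fc, 3f2e73c, 45a867f, 45f942a, 80f0b40, 85cbc77, 9eaef6e, b3ede72, ce464f0, d8ef4cc, ed54b8b, f6d620b}.
Only in 85cbc77's history (ahead): {} — 0.
Only in 80f0b40's history (behind): {45a867f, 80f0b40, d8ef4cc} — 3.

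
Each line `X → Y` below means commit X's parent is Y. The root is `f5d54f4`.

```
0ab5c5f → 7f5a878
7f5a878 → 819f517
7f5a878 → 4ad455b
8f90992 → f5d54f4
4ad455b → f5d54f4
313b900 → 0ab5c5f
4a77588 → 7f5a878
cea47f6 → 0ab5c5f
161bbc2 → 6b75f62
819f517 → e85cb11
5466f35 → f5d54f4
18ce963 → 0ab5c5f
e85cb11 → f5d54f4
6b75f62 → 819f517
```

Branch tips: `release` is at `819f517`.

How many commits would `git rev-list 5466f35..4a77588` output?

Reachable from 4a77588: {4a77588, 4ad455b, 7f5a878, 819f517, e85cb11, f5d54f4}.
Reachable from 5466f35: {5466f35, f5d54f4}.
In 4a77588's history but not 5466f35's: {4a77588, 4ad455b, 7f5a878, 819f517, e85cb11} — 5 commits.

5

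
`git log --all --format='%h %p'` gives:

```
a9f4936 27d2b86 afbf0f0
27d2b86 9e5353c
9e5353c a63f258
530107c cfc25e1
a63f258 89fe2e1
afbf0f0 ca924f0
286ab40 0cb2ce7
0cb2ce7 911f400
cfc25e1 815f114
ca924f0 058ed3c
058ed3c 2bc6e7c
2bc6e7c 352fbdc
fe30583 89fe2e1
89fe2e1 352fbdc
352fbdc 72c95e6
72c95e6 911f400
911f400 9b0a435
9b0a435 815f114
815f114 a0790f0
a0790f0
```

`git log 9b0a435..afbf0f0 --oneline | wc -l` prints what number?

7

Reachable from afbf0f0: {058ed3c, 2bc6e7c, 352fbdc, 72c95e6, 815f114, 911f400, 9b0a435, a0790f0, afbf0f0, ca924f0}.
Reachable from 9b0a435: {815f114, 9b0a435, a0790f0}.
In afbf0f0's history but not 9b0a435's: {058ed3c, 2bc6e7c, 352fbdc, 72c95e6, 911f400, afbf0f0, ca924f0} — 7 commits.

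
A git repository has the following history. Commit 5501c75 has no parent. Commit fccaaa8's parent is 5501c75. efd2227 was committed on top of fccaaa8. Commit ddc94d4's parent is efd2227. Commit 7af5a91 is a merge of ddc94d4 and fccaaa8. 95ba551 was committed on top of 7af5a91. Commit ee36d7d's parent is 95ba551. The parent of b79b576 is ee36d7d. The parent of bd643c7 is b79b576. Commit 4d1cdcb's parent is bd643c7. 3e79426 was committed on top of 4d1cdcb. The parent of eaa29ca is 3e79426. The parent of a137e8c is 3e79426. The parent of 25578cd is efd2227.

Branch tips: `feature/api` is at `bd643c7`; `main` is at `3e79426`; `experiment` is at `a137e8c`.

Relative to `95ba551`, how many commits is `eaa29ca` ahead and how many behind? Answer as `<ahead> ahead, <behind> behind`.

6 ahead, 0 behind

Reachable from eaa29ca: {3e79426, 4d1cdcb, 5501c75, 7af5a91, 95ba551, b79b576, bd643c7, ddc94d4, eaa29ca, ee36d7d, efd2227, fccaaa8}.
Reachable from 95ba551: {5501c75, 7af5a91, 95ba551, ddc94d4, efd2227, fccaaa8}.
Only in eaa29ca's history (ahead): {3e79426, 4d1cdcb, b79b576, bd643c7, eaa29ca, ee36d7d} — 6.
Only in 95ba551's history (behind): {} — 0.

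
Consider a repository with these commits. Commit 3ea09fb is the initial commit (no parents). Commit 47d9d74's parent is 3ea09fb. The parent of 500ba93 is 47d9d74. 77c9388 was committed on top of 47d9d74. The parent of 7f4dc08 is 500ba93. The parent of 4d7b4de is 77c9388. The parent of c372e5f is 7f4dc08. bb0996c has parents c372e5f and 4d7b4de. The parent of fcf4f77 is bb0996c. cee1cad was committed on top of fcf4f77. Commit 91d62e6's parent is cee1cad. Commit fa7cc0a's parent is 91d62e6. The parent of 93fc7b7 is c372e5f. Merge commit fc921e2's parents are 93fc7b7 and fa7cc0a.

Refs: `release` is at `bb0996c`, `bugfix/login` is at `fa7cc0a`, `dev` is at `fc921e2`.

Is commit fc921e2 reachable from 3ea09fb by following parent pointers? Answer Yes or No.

Ancestors of 3ea09fb: {3ea09fb}.
fc921e2 is not in that set, so it is not an ancestor of 3ea09fb.

No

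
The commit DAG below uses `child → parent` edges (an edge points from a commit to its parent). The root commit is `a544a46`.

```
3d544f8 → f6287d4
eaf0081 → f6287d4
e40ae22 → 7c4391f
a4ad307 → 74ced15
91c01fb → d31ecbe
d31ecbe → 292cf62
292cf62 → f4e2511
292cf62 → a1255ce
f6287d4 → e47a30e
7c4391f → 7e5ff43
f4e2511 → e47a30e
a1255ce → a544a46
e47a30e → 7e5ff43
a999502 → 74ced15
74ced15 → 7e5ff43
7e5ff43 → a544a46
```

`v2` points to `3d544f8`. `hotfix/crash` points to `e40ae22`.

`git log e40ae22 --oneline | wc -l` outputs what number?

4

Walking parent pointers from e40ae22: reachable set = {7c4391f, 7e5ff43, a544a46, e40ae22}.
That is 4 commits.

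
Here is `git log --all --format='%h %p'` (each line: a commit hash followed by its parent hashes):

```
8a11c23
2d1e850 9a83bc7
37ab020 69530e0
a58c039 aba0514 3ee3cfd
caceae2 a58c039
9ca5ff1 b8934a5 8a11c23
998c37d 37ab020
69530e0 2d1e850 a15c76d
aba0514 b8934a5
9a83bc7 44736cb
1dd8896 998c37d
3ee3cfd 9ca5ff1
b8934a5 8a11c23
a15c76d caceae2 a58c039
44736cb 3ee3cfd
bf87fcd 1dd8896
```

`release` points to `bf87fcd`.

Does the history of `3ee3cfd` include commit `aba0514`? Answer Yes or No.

Ancestors of 3ee3cfd: {3ee3cfd, 8a11c23, 9ca5ff1, b8934a5}.
aba0514 is not in that set, so it is not an ancestor of 3ee3cfd.

No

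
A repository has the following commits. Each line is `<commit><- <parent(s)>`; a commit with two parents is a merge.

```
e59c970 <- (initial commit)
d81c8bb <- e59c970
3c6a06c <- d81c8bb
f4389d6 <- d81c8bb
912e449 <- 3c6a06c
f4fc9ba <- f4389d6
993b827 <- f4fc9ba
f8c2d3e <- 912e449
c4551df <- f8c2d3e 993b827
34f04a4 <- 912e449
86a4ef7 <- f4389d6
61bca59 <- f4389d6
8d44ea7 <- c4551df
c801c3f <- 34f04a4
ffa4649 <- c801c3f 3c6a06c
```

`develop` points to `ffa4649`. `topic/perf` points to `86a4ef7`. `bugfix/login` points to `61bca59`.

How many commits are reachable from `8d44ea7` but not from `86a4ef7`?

7

Reachable from 8d44ea7: {3c6a06c, 8d44ea7, 912e449, 993b827, c4551df, d81c8bb, e59c970, f4389d6, f4fc9ba, f8c2d3e}.
Reachable from 86a4ef7: {86a4ef7, d81c8bb, e59c970, f4389d6}.
In 8d44ea7's history but not 86a4ef7's: {3c6a06c, 8d44ea7, 912e449, 993b827, c4551df, f4fc9ba, f8c2d3e} — 7 commits.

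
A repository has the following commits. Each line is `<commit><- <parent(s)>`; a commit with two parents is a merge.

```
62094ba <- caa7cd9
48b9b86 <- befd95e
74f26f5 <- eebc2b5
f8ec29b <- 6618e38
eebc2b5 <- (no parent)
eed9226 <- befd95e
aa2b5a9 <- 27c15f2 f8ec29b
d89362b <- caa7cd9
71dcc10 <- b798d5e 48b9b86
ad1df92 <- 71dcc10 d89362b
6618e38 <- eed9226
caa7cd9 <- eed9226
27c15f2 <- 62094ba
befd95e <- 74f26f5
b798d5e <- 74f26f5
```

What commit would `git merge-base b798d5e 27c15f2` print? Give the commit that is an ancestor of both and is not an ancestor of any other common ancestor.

74f26f5

Ancestors of b798d5e: {74f26f5, b798d5e, eebc2b5}.
Ancestors of 27c15f2: {27c15f2, 62094ba, 74f26f5, befd95e, caa7cd9, eebc2b5, eed9226}.
Common ancestors: {74f26f5, eebc2b5}.
Among these, 74f26f5 is not an ancestor of any other common ancestor — it is the merge base.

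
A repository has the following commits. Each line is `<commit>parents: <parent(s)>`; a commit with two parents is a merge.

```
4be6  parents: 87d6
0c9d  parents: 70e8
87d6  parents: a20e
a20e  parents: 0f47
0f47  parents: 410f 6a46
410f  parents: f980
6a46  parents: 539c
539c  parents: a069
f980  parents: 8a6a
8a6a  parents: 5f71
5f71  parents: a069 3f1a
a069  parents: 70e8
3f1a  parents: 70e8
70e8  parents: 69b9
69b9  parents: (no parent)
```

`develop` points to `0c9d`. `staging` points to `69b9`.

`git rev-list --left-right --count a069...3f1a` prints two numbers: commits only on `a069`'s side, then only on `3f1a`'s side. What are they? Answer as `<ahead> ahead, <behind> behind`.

1 ahead, 1 behind

Reachable from a069: {69b9, 70e8, a069}.
Reachable from 3f1a: {3f1a, 69b9, 70e8}.
Only in a069's history (ahead): {a069} — 1.
Only in 3f1a's history (behind): {3f1a} — 1.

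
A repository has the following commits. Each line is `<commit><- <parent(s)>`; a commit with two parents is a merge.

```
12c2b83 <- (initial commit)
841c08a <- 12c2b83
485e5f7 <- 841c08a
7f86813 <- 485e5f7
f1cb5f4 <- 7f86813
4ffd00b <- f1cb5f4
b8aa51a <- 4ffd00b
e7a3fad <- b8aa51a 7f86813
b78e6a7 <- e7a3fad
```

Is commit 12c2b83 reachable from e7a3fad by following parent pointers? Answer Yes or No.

Ancestors of e7a3fad (commits reachable by following parents): {12c2b83, 485e5f7, 4ffd00b, 7f86813, 841c08a, b8aa51a, e7a3fad, f1cb5f4}.
12c2b83 is in that set, so it is an ancestor of e7a3fad.

Yes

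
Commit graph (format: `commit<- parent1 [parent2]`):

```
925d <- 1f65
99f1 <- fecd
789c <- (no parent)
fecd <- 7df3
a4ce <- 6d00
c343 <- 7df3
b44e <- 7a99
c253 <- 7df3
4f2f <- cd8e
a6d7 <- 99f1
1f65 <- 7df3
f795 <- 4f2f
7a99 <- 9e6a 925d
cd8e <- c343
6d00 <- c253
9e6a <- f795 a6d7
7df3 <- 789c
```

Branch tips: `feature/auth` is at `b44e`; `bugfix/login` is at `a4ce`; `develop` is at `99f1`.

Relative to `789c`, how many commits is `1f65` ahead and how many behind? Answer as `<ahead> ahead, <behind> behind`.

Reachable from 1f65: {1f65, 789c, 7df3}.
Reachable from 789c: {789c}.
Only in 1f65's history (ahead): {1f65, 7df3} — 2.
Only in 789c's history (behind): {} — 0.

2 ahead, 0 behind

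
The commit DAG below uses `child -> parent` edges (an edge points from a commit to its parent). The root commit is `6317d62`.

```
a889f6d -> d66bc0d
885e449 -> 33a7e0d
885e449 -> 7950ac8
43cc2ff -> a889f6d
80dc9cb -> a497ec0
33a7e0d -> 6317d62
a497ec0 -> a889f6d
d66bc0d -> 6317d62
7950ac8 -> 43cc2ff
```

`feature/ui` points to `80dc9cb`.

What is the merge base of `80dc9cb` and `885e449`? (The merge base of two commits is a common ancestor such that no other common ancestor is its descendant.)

Ancestors of 80dc9cb: {6317d62, 80dc9cb, a497ec0, a889f6d, d66bc0d}.
Ancestors of 885e449: {33a7e0d, 43cc2ff, 6317d62, 7950ac8, 885e449, a889f6d, d66bc0d}.
Common ancestors: {6317d62, a889f6d, d66bc0d}.
Among these, a889f6d is not an ancestor of any other common ancestor — it is the merge base.

a889f6d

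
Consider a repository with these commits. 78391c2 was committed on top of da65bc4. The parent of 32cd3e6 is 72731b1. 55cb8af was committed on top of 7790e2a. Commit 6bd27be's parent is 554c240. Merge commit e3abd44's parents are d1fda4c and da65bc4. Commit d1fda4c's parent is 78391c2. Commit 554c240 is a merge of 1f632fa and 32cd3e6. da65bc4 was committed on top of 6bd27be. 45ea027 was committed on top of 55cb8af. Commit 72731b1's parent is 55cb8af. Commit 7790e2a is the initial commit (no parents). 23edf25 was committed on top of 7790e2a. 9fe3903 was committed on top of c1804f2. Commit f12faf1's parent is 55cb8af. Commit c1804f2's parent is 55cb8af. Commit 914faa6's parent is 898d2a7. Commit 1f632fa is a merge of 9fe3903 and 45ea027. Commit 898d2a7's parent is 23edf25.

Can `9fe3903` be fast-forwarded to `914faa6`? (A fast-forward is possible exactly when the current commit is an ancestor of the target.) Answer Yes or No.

A fast-forward from 9fe3903 to 914faa6 is possible iff 9fe3903 is an ancestor of 914faa6.
Ancestors of 914faa6: {23edf25, 7790e2a, 898d2a7, 914faa6}.
9fe3903 is not among them, so fast-forward is not possible.

No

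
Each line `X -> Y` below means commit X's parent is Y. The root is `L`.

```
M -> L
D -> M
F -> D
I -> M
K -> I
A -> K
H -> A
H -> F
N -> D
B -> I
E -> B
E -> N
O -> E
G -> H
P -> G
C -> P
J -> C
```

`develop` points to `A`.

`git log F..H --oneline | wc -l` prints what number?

Reachable from H: {A, D, F, H, I, K, L, M}.
Reachable from F: {D, F, L, M}.
In H's history but not F's: {A, H, I, K} — 4 commits.

4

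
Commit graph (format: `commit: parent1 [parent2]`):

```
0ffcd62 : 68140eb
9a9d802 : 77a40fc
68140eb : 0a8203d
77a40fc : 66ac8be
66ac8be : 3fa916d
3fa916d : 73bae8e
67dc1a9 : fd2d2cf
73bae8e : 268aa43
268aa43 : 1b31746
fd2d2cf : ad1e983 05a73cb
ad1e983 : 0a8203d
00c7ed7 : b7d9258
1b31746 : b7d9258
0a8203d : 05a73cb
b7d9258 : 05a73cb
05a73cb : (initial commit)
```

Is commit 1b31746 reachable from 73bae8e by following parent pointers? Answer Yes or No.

Ancestors of 73bae8e (commits reachable by following parents): {05a73cb, 1b31746, 268aa43, 73bae8e, b7d9258}.
1b31746 is in that set, so it is an ancestor of 73bae8e.

Yes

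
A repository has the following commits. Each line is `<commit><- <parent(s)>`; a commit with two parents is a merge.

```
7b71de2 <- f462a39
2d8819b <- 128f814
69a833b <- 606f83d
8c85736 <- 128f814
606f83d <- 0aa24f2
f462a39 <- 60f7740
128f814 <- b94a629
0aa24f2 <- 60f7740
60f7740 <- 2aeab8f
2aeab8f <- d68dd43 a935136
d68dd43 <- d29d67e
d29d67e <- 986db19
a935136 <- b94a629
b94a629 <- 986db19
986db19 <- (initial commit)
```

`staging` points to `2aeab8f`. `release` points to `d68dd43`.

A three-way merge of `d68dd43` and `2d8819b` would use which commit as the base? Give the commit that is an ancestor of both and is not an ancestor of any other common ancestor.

986db19

Ancestors of d68dd43: {986db19, d29d67e, d68dd43}.
Ancestors of 2d8819b: {128f814, 2d8819b, 986db19, b94a629}.
Common ancestors: {986db19}.
The only common ancestor is 986db19, so it is the merge base.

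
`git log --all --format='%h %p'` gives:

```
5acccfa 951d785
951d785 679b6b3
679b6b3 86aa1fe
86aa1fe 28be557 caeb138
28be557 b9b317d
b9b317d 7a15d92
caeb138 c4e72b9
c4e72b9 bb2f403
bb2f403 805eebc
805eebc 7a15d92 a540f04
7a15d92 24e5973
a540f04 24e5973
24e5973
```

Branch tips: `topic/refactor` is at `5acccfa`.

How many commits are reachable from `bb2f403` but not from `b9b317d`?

3

Reachable from bb2f403: {24e5973, 7a15d92, 805eebc, a540f04, bb2f403}.
Reachable from b9b317d: {24e5973, 7a15d92, b9b317d}.
In bb2f403's history but not b9b317d's: {805eebc, a540f04, bb2f403} — 3 commits.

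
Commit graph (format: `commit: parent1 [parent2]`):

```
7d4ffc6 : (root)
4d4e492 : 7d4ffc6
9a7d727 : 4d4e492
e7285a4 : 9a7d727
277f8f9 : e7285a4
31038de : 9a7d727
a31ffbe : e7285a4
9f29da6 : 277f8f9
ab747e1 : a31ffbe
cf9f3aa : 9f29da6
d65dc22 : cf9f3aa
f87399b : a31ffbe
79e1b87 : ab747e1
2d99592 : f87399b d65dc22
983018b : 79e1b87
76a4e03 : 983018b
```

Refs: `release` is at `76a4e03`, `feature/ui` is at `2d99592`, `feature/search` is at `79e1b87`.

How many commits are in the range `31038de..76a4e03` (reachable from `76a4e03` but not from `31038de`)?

6

Reachable from 76a4e03: {4d4e492, 76a4e03, 79e1b87, 7d4ffc6, 983018b, 9a7d727, a31ffbe, ab747e1, e7285a4}.
Reachable from 31038de: {31038de, 4d4e492, 7d4ffc6, 9a7d727}.
In 76a4e03's history but not 31038de's: {76a4e03, 79e1b87, 983018b, a31ffbe, ab747e1, e7285a4} — 6 commits.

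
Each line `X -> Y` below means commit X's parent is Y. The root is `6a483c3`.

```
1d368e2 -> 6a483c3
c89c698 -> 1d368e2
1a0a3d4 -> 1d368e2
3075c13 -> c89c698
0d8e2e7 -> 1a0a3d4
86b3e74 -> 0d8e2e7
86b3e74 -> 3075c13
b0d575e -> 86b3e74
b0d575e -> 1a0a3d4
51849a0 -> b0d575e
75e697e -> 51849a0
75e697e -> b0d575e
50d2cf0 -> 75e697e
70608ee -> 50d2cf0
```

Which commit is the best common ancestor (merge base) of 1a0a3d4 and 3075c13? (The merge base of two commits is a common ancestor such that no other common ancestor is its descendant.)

1d368e2

Ancestors of 1a0a3d4: {1a0a3d4, 1d368e2, 6a483c3}.
Ancestors of 3075c13: {1d368e2, 3075c13, 6a483c3, c89c698}.
Common ancestors: {1d368e2, 6a483c3}.
Among these, 1d368e2 is not an ancestor of any other common ancestor — it is the merge base.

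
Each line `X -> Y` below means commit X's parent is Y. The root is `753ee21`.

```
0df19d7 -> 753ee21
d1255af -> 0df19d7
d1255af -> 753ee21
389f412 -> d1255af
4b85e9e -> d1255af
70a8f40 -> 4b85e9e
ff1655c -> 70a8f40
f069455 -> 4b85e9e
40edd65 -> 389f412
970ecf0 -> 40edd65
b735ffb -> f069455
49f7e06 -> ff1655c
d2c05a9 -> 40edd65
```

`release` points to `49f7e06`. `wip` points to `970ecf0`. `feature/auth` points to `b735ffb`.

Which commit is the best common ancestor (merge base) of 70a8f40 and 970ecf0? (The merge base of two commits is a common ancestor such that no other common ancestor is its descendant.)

d1255af

Ancestors of 70a8f40: {0df19d7, 4b85e9e, 70a8f40, 753ee21, d1255af}.
Ancestors of 970ecf0: {0df19d7, 389f412, 40edd65, 753ee21, 970ecf0, d1255af}.
Common ancestors: {0df19d7, 753ee21, d1255af}.
Among these, d1255af is not an ancestor of any other common ancestor — it is the merge base.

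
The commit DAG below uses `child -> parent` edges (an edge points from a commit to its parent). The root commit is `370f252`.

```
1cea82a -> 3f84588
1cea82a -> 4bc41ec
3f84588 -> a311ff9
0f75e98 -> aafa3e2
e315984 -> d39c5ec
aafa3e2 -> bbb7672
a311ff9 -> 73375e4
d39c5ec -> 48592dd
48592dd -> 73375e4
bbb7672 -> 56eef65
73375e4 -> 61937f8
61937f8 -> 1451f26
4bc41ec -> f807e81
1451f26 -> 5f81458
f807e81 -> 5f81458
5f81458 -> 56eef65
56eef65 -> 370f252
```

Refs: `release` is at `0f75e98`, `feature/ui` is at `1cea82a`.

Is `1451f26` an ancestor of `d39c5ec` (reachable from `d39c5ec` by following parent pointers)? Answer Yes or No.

Yes

Ancestors of d39c5ec (commits reachable by following parents): {1451f26, 370f252, 48592dd, 56eef65, 5f81458, 61937f8, 73375e4, d39c5ec}.
1451f26 is in that set, so it is an ancestor of d39c5ec.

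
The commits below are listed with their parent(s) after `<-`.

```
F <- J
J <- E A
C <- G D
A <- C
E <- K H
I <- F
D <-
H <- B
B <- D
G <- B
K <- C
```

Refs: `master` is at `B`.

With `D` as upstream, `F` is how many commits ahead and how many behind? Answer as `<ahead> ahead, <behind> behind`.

Reachable from F: {A, B, C, D, E, F, G, H, J, K}.
Reachable from D: {D}.
Only in F's history (ahead): {A, B, C, E, F, G, H, J, K} — 9.
Only in D's history (behind): {} — 0.

9 ahead, 0 behind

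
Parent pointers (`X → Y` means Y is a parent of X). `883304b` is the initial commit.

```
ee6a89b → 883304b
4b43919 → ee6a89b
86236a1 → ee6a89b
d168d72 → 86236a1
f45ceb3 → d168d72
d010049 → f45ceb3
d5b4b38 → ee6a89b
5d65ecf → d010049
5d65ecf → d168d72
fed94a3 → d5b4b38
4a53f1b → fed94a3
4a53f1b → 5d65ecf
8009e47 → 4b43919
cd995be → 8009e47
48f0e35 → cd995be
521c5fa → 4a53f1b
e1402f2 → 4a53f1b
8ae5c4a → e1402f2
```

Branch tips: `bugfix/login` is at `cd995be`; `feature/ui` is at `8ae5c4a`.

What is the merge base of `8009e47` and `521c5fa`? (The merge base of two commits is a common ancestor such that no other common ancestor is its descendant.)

Ancestors of 8009e47: {4b43919, 8009e47, 883304b, ee6a89b}.
Ancestors of 521c5fa: {4a53f1b, 521c5fa, 5d65ecf, 86236a1, 883304b, d010049, d168d72, d5b4b38, ee6a89b, f45ceb3, fed94a3}.
Common ancestors: {883304b, ee6a89b}.
Among these, ee6a89b is not an ancestor of any other common ancestor — it is the merge base.

ee6a89b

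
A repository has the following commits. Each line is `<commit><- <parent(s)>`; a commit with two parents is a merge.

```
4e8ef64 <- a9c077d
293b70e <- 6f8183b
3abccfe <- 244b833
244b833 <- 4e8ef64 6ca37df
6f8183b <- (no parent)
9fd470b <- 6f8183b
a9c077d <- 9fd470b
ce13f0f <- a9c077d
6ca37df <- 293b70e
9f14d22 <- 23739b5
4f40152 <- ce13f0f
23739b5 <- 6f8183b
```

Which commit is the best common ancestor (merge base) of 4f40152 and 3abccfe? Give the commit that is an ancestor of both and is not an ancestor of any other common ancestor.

Ancestors of 4f40152: {4f40152, 6f8183b, 9fd470b, a9c077d, ce13f0f}.
Ancestors of 3abccfe: {244b833, 293b70e, 3abccfe, 4e8ef64, 6ca37df, 6f8183b, 9fd470b, a9c077d}.
Common ancestors: {6f8183b, 9fd470b, a9c077d}.
Among these, a9c077d is not an ancestor of any other common ancestor — it is the merge base.

a9c077d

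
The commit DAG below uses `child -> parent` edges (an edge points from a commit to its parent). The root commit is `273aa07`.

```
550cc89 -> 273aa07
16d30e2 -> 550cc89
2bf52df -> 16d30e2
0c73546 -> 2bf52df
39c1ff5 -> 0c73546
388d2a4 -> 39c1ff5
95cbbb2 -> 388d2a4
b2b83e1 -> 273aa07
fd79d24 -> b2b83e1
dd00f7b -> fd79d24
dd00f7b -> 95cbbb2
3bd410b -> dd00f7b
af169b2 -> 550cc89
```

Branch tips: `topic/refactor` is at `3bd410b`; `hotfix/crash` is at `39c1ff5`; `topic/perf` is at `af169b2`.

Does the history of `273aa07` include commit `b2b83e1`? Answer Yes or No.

Ancestors of 273aa07: {273aa07}.
b2b83e1 is not in that set, so it is not an ancestor of 273aa07.

No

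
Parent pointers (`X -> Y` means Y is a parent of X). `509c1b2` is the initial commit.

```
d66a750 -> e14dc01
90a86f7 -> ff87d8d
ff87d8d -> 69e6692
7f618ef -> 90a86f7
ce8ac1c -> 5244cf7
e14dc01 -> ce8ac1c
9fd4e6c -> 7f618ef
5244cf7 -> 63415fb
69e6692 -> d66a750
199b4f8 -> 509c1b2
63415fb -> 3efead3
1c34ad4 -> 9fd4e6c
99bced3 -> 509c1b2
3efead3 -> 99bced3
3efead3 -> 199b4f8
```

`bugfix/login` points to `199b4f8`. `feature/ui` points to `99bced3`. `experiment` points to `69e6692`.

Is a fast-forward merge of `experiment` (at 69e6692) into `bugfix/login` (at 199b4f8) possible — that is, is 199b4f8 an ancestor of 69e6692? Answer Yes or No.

Yes

A fast-forward from 199b4f8 to 69e6692 is possible iff 199b4f8 is an ancestor of 69e6692.
Ancestors of 69e6692: {199b4f8, 3efead3, 509c1b2, 5244cf7, 63415fb, 69e6692, 99bced3, ce8ac1c, d66a750, e14dc01}.
199b4f8 is among them, so fast-forward is possible.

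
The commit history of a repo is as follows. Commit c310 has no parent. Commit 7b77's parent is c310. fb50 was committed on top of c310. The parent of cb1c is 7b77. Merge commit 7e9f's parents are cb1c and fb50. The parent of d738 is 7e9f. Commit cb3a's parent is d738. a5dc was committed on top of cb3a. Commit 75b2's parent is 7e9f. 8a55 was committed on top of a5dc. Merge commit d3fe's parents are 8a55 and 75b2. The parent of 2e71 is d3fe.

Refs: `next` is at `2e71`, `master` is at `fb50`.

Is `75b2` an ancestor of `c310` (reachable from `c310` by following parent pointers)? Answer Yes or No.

No

Ancestors of c310: {c310}.
75b2 is not in that set, so it is not an ancestor of c310.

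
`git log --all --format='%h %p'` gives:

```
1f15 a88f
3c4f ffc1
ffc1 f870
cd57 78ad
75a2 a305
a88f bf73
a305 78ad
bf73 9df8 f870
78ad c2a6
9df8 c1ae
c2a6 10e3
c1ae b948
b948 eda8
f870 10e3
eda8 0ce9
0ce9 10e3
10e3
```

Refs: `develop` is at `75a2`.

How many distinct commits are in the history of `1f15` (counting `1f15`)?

10

Walking parent pointers from 1f15: reachable set = {0ce9, 10e3, 1f15, 9df8, a88f, b948, bf73, c1ae, eda8, f870}.
That is 10 commits.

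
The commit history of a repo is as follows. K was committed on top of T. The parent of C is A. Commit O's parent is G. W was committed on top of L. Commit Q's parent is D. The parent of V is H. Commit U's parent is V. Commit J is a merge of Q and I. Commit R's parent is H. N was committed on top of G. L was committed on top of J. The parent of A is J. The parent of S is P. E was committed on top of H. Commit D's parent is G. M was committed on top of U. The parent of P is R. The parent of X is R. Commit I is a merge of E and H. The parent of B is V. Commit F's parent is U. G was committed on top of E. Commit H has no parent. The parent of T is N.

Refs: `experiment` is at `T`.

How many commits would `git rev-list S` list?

4

Walking parent pointers from S: reachable set = {H, P, R, S}.
That is 4 commits.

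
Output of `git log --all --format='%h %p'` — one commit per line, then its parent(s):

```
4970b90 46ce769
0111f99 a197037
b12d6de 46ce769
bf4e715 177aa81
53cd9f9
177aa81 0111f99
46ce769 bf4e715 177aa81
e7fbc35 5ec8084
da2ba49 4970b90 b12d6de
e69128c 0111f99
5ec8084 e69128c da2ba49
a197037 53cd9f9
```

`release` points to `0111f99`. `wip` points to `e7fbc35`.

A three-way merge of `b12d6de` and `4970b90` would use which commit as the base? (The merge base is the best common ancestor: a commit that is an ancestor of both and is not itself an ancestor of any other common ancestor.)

46ce769

Ancestors of b12d6de: {0111f99, 177aa81, 46ce769, 53cd9f9, a197037, b12d6de, bf4e715}.
Ancestors of 4970b90: {0111f99, 177aa81, 46ce769, 4970b90, 53cd9f9, a197037, bf4e715}.
Common ancestors: {0111f99, 177aa81, 46ce769, 53cd9f9, a197037, bf4e715}.
Among these, 46ce769 is not an ancestor of any other common ancestor — it is the merge base.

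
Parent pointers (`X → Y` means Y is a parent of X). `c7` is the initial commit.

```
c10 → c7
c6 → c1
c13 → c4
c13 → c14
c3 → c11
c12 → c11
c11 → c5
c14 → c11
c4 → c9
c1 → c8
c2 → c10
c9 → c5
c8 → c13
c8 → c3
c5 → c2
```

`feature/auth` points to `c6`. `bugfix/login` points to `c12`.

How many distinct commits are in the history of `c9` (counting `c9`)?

Walking parent pointers from c9: reachable set = {c10, c2, c5, c7, c9}.
That is 5 commits.

5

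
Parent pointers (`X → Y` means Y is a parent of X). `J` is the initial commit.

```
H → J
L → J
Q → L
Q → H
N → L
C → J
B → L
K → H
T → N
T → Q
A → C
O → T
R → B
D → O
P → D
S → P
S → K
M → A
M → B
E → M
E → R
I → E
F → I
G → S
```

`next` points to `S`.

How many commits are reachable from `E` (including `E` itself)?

8

Walking parent pointers from E: reachable set = {A, B, C, E, J, L, M, R}.
That is 8 commits.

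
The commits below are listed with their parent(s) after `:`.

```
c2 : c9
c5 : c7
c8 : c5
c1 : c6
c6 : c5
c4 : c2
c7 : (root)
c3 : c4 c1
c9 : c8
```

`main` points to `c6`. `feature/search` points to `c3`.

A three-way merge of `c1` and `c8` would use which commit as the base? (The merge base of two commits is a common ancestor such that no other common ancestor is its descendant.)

c5

Ancestors of c1: {c1, c5, c6, c7}.
Ancestors of c8: {c5, c7, c8}.
Common ancestors: {c5, c7}.
Among these, c5 is not an ancestor of any other common ancestor — it is the merge base.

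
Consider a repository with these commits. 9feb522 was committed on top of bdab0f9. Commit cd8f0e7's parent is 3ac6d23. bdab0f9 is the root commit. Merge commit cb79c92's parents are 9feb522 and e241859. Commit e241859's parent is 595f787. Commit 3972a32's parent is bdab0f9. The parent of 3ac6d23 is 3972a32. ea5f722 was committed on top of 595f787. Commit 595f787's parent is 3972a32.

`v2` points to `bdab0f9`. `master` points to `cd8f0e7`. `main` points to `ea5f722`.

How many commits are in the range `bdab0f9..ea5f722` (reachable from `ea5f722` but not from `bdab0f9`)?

Reachable from ea5f722: {3972a32, 595f787, bdab0f9, ea5f722}.
Reachable from bdab0f9: {bdab0f9}.
In ea5f722's history but not bdab0f9's: {3972a32, 595f787, ea5f722} — 3 commits.

3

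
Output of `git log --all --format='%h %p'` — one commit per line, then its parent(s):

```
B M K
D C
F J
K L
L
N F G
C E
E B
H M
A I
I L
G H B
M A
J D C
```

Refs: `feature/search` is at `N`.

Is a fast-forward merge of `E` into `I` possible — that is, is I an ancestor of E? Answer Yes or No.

Yes

A fast-forward from I to E is possible iff I is an ancestor of E.
Ancestors of E: {A, B, E, I, K, L, M}.
I is among them, so fast-forward is possible.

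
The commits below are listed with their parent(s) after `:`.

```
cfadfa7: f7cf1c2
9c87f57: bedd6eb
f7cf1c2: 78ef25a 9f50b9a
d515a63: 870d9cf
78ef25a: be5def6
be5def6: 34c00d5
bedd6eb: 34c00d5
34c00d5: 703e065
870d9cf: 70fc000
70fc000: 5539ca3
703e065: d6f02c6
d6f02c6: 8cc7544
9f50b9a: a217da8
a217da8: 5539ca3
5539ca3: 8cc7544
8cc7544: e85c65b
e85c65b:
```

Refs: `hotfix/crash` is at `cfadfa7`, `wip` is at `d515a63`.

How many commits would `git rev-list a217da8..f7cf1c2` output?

7

Reachable from f7cf1c2: {34c00d5, 5539ca3, 703e065, 78ef25a, 8cc7544, 9f50b9a, a217da8, be5def6, d6f02c6, e85c65b, f7cf1c2}.
Reachable from a217da8: {5539ca3, 8cc7544, a217da8, e85c65b}.
In f7cf1c2's history but not a217da8's: {34c00d5, 703e065, 78ef25a, 9f50b9a, be5def6, d6f02c6, f7cf1c2} — 7 commits.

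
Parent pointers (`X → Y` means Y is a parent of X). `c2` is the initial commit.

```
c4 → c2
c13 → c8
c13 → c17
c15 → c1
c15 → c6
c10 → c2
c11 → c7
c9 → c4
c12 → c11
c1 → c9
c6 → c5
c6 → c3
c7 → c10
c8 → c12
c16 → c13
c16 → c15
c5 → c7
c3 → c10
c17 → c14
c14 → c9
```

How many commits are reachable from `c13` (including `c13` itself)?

Walking parent pointers from c13: reachable set = {c10, c11, c12, c13, c14, c17, c2, c4, c7, c8, c9}.
That is 11 commits.

11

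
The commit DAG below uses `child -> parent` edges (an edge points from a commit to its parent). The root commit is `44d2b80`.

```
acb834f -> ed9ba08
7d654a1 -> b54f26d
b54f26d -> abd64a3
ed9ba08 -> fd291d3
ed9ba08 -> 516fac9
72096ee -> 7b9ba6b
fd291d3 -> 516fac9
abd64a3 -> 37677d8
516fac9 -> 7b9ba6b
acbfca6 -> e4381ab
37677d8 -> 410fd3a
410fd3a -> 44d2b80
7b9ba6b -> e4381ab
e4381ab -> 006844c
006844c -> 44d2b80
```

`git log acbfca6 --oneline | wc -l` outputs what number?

4

Walking parent pointers from acbfca6: reachable set = {006844c, 44d2b80, acbfca6, e4381ab}.
That is 4 commits.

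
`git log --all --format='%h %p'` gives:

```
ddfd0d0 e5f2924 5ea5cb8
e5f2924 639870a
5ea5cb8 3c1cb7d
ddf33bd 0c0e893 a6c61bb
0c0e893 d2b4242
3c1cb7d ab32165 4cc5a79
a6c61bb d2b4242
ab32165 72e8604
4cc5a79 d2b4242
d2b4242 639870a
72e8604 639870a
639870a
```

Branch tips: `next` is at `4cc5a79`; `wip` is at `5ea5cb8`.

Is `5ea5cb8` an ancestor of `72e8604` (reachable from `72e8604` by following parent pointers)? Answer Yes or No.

No

Ancestors of 72e8604: {639870a, 72e8604}.
5ea5cb8 is not in that set, so it is not an ancestor of 72e8604.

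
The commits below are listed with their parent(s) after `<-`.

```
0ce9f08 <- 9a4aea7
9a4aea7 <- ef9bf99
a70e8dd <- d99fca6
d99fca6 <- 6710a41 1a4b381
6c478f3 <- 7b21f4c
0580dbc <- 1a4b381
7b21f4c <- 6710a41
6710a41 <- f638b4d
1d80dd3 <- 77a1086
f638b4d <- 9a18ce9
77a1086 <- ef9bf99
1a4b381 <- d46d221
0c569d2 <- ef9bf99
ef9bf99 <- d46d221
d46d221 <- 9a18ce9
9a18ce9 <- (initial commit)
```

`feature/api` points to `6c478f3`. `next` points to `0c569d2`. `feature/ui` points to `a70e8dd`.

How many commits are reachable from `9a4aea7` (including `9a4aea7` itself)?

4

Walking parent pointers from 9a4aea7: reachable set = {9a18ce9, 9a4aea7, d46d221, ef9bf99}.
That is 4 commits.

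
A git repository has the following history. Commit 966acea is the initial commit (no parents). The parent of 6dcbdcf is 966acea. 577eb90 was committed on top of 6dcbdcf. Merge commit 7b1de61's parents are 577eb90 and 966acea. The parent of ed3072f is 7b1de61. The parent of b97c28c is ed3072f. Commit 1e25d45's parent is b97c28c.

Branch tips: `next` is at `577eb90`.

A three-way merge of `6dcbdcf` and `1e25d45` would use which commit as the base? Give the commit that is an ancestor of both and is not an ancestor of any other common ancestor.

Ancestors of 6dcbdcf: {6dcbdcf, 966acea}.
Ancestors of 1e25d45: {1e25d45, 577eb90, 6dcbdcf, 7b1de61, 966acea, b97c28c, ed3072f}.
Common ancestors: {6dcbdcf, 966acea}.
Among these, 6dcbdcf is not an ancestor of any other common ancestor — it is the merge base.

6dcbdcf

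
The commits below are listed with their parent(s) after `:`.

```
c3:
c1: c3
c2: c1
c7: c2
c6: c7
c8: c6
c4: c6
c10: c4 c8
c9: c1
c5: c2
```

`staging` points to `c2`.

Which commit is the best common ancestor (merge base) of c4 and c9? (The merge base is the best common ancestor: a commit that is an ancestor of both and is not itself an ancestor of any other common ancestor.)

Ancestors of c4: {c1, c2, c3, c4, c6, c7}.
Ancestors of c9: {c1, c3, c9}.
Common ancestors: {c1, c3}.
Among these, c1 is not an ancestor of any other common ancestor — it is the merge base.

c1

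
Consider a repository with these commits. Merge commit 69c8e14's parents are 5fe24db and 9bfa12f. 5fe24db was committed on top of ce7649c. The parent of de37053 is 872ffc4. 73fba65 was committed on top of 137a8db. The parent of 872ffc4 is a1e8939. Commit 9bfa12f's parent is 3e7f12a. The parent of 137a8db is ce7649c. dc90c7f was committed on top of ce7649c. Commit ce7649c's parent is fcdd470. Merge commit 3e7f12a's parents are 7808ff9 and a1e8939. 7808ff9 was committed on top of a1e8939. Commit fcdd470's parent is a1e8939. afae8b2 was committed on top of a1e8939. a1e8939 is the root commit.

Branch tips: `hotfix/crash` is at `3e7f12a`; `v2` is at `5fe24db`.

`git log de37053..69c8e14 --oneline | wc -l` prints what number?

7

Reachable from 69c8e14: {3e7f12a, 5fe24db, 69c8e14, 7808ff9, 9bfa12f, a1e8939, ce7649c, fcdd470}.
Reachable from de37053: {872ffc4, a1e8939, de37053}.
In 69c8e14's history but not de37053's: {3e7f12a, 5fe24db, 69c8e14, 7808ff9, 9bfa12f, ce7649c, fcdd470} — 7 commits.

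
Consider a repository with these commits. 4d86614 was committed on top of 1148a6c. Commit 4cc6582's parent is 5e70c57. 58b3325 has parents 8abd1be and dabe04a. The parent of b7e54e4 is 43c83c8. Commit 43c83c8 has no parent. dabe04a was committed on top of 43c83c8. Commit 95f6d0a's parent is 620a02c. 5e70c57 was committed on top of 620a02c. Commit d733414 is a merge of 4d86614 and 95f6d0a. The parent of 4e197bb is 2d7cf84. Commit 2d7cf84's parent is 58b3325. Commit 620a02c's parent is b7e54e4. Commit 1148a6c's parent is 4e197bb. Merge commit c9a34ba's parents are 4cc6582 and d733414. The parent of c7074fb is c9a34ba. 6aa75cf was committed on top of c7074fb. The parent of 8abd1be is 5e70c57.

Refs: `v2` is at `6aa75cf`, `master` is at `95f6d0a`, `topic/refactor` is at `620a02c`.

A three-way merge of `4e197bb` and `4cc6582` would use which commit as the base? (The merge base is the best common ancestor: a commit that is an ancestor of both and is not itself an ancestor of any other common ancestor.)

5e70c57

Ancestors of 4e197bb: {2d7cf84, 43c83c8, 4e197bb, 58b3325, 5e70c57, 620a02c, 8abd1be, b7e54e4, dabe04a}.
Ancestors of 4cc6582: {43c83c8, 4cc6582, 5e70c57, 620a02c, b7e54e4}.
Common ancestors: {43c83c8, 5e70c57, 620a02c, b7e54e4}.
Among these, 5e70c57 is not an ancestor of any other common ancestor — it is the merge base.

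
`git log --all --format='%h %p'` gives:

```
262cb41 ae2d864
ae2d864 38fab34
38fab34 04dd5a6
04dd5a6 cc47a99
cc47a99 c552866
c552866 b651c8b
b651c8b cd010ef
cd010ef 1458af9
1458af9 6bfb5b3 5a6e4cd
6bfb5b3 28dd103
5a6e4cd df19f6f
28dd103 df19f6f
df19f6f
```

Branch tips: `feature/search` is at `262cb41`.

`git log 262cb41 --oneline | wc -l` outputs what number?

Walking parent pointers from 262cb41: reachable set = {04dd5a6, 1458af9, 262cb41, 28dd103, 38fab34, 5a6e4cd, 6bfb5b3, ae2d864, b651c8b, c552866, cc47a99, cd010ef, df19f6f}.
That is 13 commits.

13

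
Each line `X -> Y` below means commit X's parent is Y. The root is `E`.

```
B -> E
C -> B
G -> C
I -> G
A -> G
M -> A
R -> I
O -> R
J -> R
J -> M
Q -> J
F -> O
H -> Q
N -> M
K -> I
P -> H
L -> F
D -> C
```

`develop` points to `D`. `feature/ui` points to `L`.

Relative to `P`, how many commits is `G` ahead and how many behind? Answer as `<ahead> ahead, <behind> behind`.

Reachable from G: {B, C, E, G}.
Reachable from P: {A, B, C, E, G, H, I, J, M, P, Q, R}.
Only in G's history (ahead): {} — 0.
Only in P's history (behind): {A, H, I, J, M, P, Q, R} — 8.

0 ahead, 8 behind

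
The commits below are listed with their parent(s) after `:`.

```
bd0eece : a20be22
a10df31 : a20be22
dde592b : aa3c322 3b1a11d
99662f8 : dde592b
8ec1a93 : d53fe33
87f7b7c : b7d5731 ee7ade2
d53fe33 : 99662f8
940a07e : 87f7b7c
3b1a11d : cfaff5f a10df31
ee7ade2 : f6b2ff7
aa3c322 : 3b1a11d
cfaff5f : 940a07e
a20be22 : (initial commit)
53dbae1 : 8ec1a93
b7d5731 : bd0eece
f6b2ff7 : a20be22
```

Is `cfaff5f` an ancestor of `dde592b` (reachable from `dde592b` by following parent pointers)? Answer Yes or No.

Ancestors of dde592b (commits reachable by following parents): {3b1a11d, 87f7b7c, 940a07e, a10df31, a20be22, aa3c322, b7d5731, bd0eece, cfaff5f, dde592b, ee7ade2, f6b2ff7}.
cfaff5f is in that set, so it is an ancestor of dde592b.

Yes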